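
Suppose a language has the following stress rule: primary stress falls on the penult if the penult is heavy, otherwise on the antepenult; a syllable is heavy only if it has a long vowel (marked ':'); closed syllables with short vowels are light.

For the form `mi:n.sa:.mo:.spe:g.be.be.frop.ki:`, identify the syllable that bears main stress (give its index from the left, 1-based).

6

Weights: 6 be L, 7 frop L, 8 ki: H.
The penult (syllable 7, frop) is light, so stress falls on the antepenult (syllable 6, be).
Primary stress: syllable 6 → mi:n.sa:.mo:.spe:g.be.ˈbe.frop.ki:.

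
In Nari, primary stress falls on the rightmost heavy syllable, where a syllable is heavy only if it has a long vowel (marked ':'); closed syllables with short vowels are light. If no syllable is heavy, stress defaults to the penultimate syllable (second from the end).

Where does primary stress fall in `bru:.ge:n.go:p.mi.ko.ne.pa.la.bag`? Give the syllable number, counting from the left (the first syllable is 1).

3

Weights: 1 bru: H, 2 ge:n H, 3 go:p H, 4 mi L, 5 ko L, 6 ne L, 7 pa L, 8 la L, 9 bag L.
Heavy syllables in the domain: 1, 2, 3. The rightmost is syllable 3 (go:p).
Primary stress: syllable 3 → bru:.ge:n.ˈgo:p.mi.ko.ne.pa.la.bag.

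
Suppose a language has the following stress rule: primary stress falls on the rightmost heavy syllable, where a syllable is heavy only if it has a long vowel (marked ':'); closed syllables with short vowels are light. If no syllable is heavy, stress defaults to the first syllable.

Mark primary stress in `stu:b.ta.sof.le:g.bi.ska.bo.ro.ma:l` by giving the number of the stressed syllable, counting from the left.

Weights: 1 stu:b H, 2 ta L, 3 sof L, 4 le:g H, 5 bi L, 6 ska L, 7 bo L, 8 ro L, 9 ma:l H.
Heavy syllables in the domain: 1, 4, 9. The rightmost is syllable 9 (ma:l).
Primary stress: syllable 9 → stu:b.ta.sof.le:g.bi.ska.bo.ro.ˈma:l.

9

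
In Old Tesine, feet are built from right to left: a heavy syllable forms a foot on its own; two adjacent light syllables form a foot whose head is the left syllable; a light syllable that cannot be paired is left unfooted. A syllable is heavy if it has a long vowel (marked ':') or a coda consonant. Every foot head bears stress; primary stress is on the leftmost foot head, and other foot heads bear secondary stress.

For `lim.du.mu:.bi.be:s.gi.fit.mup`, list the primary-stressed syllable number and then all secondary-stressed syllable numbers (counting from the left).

primary 1, secondary 3, 5, 7, 8

Weights: 1 lim H, 2 du L, 3 mu: H, 4 bi L, 5 be:s H, 6 gi L, 7 fit H, 8 mup H.
Parse right to left (heavy = foot alone; LL = one foot; stranded L unfooted): (ˈlim) du (ˈmu:) bi (ˈbe:s) gi (ˈfit) (ˈmup).
Foot heads: 1, 3, 5, 7, 8.
Primary stress on the leftmost head = syllable 1.
Secondary stress on 3, 5, 7, 8: ˈlim.du.ˌmu:.bi.ˌbe:s.gi.ˌfit.ˌmup.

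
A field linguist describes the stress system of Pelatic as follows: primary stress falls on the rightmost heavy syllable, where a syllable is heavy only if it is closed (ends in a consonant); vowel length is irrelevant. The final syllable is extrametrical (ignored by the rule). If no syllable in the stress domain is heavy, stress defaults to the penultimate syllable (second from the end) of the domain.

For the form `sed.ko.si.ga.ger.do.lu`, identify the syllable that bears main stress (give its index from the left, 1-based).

The final syllable (7, lu) is extrametrical; the stress domain is syllables 1–6.
Weights: 1 sed H, 2 ko L, 3 si L, 4 ga L, 5 ger H, 6 do L.
Heavy syllables in the domain: 1, 5. The rightmost is syllable 5 (ger).
Primary stress: syllable 5 → sed.ko.si.ga.ˈger.do.lu.

5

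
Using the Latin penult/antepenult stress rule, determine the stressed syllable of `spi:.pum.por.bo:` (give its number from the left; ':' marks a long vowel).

3

Classical Latin: stress the penult if heavy (long vowel or closed), else the antepenult.
Weights: 2 pum H, 3 por H, 4 bo: H.
The penult (syllable 3, por) is heavy, so it takes stress.
Stress on syllable 3: spi:.pum.ˈpor.bo:.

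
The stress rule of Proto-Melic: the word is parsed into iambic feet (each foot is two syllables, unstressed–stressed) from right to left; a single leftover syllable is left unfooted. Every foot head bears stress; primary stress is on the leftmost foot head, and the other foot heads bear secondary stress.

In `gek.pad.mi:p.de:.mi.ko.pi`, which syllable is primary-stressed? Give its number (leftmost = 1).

3

Parse right to left into iambic (σˈσ) feet: gek (pad.ˈmi:p) (de:.ˈmi) (ko.ˈpi). Syllable 1 is left unfooted.
Foot heads (stressed positions): 3, 5, 7.
End Rule Leftmost: primary stress on the leftmost head = syllable 3.
Primary stress: syllable 3 → gek.pad.ˈmi:p.de:.mi.ko.pi.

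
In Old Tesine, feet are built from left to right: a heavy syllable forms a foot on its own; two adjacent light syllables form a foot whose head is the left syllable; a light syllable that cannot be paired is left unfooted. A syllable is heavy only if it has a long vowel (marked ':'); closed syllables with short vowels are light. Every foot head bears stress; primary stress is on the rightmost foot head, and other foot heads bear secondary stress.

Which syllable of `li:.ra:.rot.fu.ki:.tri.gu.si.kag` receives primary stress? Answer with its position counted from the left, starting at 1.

Weights: 1 li: H, 2 ra: H, 3 rot L, 4 fu L, 5 ki: H, 6 tri L, 7 gu L, 8 si L, 9 kag L.
Parse left to right (heavy = foot alone; LL = one foot; stranded L unfooted): (ˈli:) (ˈra:) (ˈrot.fu) (ˈki:) (ˈtri.gu) (ˈsi.kag).
Foot heads: 1, 2, 3, 5, 6, 8.
Primary stress on the rightmost head = syllable 8.
Primary stress: syllable 8 → li:.ra:.rot.fu.ki:.tri.gu.ˈsi.kag.

8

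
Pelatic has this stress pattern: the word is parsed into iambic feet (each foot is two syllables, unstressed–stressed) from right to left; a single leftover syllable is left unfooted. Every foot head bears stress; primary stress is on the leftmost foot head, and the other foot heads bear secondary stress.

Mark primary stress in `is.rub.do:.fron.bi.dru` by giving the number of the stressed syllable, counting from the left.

2

Parse right to left into iambic (σˈσ) feet: (is.ˈrub) (do:.ˈfron) (bi.ˈdru).
Foot heads (stressed positions): 2, 4, 6.
End Rule Leftmost: primary stress on the leftmost head = syllable 2.
Primary stress: syllable 2 → is.ˈrub.do:.fron.bi.dru.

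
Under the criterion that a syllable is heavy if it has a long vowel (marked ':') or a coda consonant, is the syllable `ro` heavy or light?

light

`ro`: short vowel, open (no coda). Short vowel, open → light.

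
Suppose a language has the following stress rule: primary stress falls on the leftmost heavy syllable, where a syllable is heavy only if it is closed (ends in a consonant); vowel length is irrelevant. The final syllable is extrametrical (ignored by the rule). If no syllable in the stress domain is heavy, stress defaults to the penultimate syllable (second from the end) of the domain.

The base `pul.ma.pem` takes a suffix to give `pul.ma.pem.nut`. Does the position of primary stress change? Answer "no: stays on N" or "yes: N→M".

no: stays on 1

Base `pul.ma.pem` (3 syllables):
  The final syllable (3, pem) is extrametrical; the stress domain is syllables 1–2.
  Weights: 1 pul H, 2 ma L.
  Heavy syllables in the domain: 1. The leftmost is syllable 1 (pul).
  → primary stress on syllable 1.
Suffixed `pul.ma.pem.nut` (4 syllables):
  The final syllable (4, nut) is extrametrical; the stress domain is syllables 1–3.
  Weights: 1 pul H, 2 ma L, 3 pem H.
  Heavy syllables in the domain: 1, 3. The leftmost is syllable 1 (pul).
  → primary stress on syllable 1.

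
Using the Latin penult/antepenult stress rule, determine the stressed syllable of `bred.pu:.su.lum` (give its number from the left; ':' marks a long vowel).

Classical Latin: stress the penult if heavy (long vowel or closed), else the antepenult.
Weights: 2 pu: H, 3 su L, 4 lum H.
The penult (syllable 3, su) is light, so stress falls on the antepenult (syllable 2, pu:).
Stress on syllable 2: bred.ˈpu:.su.lum.

2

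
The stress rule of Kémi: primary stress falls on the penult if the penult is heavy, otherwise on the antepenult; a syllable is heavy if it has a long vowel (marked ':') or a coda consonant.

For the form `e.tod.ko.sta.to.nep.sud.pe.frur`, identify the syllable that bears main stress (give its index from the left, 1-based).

7

Weights: 7 sud H, 8 pe L, 9 frur H.
The penult (syllable 8, pe) is light, so stress falls on the antepenult (syllable 7, sud).
Primary stress: syllable 7 → e.tod.ko.sta.to.nep.ˈsud.pe.frur.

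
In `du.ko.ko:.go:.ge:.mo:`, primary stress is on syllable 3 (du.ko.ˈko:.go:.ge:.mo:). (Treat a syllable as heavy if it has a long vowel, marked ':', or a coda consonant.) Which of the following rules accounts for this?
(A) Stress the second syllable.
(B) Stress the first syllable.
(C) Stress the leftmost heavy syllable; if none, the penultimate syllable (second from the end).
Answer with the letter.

Rule A → syllable 2 (observed: 3).
Rule B → syllable 1 (observed: 3).
Rule C → syllable 3 ✓.

C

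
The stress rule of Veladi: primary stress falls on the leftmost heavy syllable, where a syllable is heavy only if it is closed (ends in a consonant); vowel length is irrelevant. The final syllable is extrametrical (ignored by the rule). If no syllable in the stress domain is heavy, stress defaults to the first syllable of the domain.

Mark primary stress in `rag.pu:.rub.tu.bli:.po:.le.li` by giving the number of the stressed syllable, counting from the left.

The final syllable (8, li) is extrametrical; the stress domain is syllables 1–7.
Weights: 1 rag H, 2 pu: L, 3 rub H, 4 tu L, 5 bli: L, 6 po: L, 7 le L.
Heavy syllables in the domain: 1, 3. The leftmost is syllable 1 (rag).
Primary stress: syllable 1 → ˈrag.pu:.rub.tu.bli:.po:.le.li.

1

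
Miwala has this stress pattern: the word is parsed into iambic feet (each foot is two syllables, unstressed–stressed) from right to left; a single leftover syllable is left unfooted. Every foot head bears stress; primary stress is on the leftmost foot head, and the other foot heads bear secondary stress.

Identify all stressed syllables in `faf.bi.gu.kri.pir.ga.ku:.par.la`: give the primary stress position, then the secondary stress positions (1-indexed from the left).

Parse right to left into iambic (σˈσ) feet: faf (bi.ˈgu) (kri.ˈpir) (ga.ˈku:) (par.ˈla). Syllable 1 is left unfooted.
Foot heads (stressed positions): 3, 5, 7, 9.
End Rule Leftmost: primary stress on the leftmost head = syllable 3.
Secondary stress on 5, 7, 9: faf.bi.ˈgu.kri.ˌpir.ga.ˌku:.par.ˌla.

primary 3, secondary 5, 7, 9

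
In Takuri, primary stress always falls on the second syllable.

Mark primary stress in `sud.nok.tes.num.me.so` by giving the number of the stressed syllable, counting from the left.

The word has 6 syllables; the second syllable is syllable 2 (nok).
Primary stress: syllable 2 → sud.ˈnok.tes.num.me.so.

2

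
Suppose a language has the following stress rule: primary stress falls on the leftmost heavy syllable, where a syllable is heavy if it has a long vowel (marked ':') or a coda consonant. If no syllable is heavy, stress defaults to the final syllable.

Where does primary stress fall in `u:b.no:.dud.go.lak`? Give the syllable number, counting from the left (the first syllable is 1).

1

Weights: 1 u:b H, 2 no: H, 3 dud H, 4 go L, 5 lak H.
Heavy syllables in the domain: 1, 2, 3, 5. The leftmost is syllable 1 (u:b).
Primary stress: syllable 1 → ˈu:b.no:.dud.go.lak.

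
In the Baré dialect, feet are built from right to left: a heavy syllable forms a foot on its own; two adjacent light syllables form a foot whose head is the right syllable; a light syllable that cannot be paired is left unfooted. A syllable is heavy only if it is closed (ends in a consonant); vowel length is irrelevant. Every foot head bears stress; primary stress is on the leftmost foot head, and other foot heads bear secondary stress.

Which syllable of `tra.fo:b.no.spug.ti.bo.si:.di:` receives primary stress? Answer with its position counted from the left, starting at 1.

2

Weights: 1 tra L, 2 fo:b H, 3 no L, 4 spug H, 5 ti L, 6 bo L, 7 si: L, 8 di: L.
Parse right to left (heavy = foot alone; LL = one foot; stranded L unfooted): tra (ˈfo:b) no (ˈspug) (ti.ˈbo) (si:.ˈdi:).
Foot heads: 2, 4, 6, 8.
Primary stress on the leftmost head = syllable 2.
Primary stress: syllable 2 → tra.ˈfo:b.no.spug.ti.bo.si:.di:.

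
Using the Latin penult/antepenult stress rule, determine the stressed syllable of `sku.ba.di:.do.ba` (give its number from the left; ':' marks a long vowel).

Classical Latin: stress the penult if heavy (long vowel or closed), else the antepenult.
Weights: 3 di: H, 4 do L, 5 ba L.
The penult (syllable 4, do) is light, so stress falls on the antepenult (syllable 3, di:).
Stress on syllable 3: sku.ba.ˈdi:.do.ba.

3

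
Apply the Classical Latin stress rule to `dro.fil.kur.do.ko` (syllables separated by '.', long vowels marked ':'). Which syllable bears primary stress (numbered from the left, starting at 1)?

3

Classical Latin: stress the penult if heavy (long vowel or closed), else the antepenult.
Weights: 3 kur H, 4 do L, 5 ko L.
The penult (syllable 4, do) is light, so stress falls on the antepenult (syllable 3, kur).
Stress on syllable 3: dro.fil.ˈkur.do.ko.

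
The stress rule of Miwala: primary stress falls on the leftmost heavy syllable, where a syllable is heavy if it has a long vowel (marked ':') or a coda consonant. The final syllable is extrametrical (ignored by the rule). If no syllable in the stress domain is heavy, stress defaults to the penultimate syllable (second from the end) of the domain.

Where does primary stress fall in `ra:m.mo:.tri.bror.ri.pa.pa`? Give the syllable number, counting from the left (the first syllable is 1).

The final syllable (7, pa) is extrametrical; the stress domain is syllables 1–6.
Weights: 1 ra:m H, 2 mo: H, 3 tri L, 4 bror H, 5 ri L, 6 pa L.
Heavy syllables in the domain: 1, 2, 4. The leftmost is syllable 1 (ra:m).
Primary stress: syllable 1 → ˈra:m.mo:.tri.bror.ri.pa.pa.

1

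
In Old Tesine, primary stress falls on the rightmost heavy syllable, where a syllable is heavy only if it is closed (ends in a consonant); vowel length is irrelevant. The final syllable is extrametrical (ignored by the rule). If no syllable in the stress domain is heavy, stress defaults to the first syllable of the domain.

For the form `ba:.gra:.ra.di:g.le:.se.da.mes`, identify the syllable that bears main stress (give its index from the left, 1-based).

4

The final syllable (8, mes) is extrametrical; the stress domain is syllables 1–7.
Weights: 1 ba: L, 2 gra: L, 3 ra L, 4 di:g H, 5 le: L, 6 se L, 7 da L.
Heavy syllables in the domain: 4. The rightmost is syllable 4 (di:g).
Primary stress: syllable 4 → ba:.gra:.ra.ˈdi:g.le:.se.da.mes.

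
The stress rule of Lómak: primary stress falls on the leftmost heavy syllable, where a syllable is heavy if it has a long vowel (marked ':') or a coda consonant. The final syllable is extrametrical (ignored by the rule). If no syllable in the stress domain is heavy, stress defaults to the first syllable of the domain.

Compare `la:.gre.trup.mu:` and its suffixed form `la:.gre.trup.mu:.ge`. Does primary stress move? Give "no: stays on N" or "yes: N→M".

Base `la:.gre.trup.mu:` (4 syllables):
  The final syllable (4, mu:) is extrametrical; the stress domain is syllables 1–3.
  Weights: 1 la: H, 2 gre L, 3 trup H.
  Heavy syllables in the domain: 1, 3. The leftmost is syllable 1 (la:).
  → primary stress on syllable 1.
Suffixed `la:.gre.trup.mu:.ge` (5 syllables):
  The final syllable (5, ge) is extrametrical; the stress domain is syllables 1–4.
  Weights: 1 la: H, 2 gre L, 3 trup H, 4 mu: H.
  Heavy syllables in the domain: 1, 3, 4. The leftmost is syllable 1 (la:).
  → primary stress on syllable 1.

no: stays on 1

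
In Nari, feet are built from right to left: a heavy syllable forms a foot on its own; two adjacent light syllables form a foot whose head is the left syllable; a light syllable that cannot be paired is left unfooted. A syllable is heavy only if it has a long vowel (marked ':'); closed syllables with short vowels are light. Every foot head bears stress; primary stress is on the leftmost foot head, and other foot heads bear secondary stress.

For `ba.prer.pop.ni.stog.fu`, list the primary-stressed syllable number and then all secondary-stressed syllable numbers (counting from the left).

Weights: 1 ba L, 2 prer L, 3 pop L, 4 ni L, 5 stog L, 6 fu L.
Parse right to left (heavy = foot alone; LL = one foot; stranded L unfooted): (ˈba.prer) (ˈpop.ni) (ˈstog.fu).
Foot heads: 1, 3, 5.
Primary stress on the leftmost head = syllable 1.
Secondary stress on 3, 5: ˈba.prer.ˌpop.ni.ˌstog.fu.

primary 1, secondary 3, 5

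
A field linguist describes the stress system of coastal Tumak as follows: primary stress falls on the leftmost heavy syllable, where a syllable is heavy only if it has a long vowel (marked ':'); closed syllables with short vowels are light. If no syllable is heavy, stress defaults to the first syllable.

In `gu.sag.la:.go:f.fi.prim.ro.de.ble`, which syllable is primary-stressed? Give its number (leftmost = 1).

Weights: 1 gu L, 2 sag L, 3 la: H, 4 go:f H, 5 fi L, 6 prim L, 7 ro L, 8 de L, 9 ble L.
Heavy syllables in the domain: 3, 4. The leftmost is syllable 3 (la:).
Primary stress: syllable 3 → gu.sag.ˈla:.go:f.fi.prim.ro.de.ble.

3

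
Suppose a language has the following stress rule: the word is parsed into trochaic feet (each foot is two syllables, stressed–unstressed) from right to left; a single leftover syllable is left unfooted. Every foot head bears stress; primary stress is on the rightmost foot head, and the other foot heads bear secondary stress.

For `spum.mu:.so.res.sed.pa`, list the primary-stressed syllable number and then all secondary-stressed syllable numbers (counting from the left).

primary 5, secondary 1, 3

Parse right to left into trochaic (ˈσσ) feet: (ˈspum.mu:) (ˈso.res) (ˈsed.pa).
Foot heads (stressed positions): 1, 3, 5.
End Rule Rightmost: primary stress on the rightmost head = syllable 5.
Secondary stress on 1, 3: ˌspum.mu:.ˌso.res.ˈsed.pa.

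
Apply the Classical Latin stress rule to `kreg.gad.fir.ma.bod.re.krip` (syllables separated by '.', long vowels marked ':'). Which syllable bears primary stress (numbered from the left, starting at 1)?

Classical Latin: stress the penult if heavy (long vowel or closed), else the antepenult.
Weights: 5 bod H, 6 re L, 7 krip H.
The penult (syllable 6, re) is light, so stress falls on the antepenult (syllable 5, bod).
Stress on syllable 5: kreg.gad.fir.ma.ˈbod.re.krip.

5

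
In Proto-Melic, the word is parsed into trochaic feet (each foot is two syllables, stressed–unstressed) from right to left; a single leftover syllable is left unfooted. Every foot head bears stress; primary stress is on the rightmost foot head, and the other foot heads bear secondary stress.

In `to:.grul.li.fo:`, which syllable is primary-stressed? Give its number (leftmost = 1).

3

Parse right to left into trochaic (ˈσσ) feet: (ˈto:.grul) (ˈli.fo:).
Foot heads (stressed positions): 1, 3.
End Rule Rightmost: primary stress on the rightmost head = syllable 3.
Primary stress: syllable 3 → to:.grul.ˈli.fo:.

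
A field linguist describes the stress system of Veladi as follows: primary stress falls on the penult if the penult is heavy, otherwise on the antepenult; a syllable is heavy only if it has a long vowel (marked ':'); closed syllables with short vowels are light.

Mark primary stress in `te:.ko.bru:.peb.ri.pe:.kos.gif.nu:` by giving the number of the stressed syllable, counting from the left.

Weights: 7 kos L, 8 gif L, 9 nu: H.
The penult (syllable 8, gif) is light, so stress falls on the antepenult (syllable 7, kos).
Primary stress: syllable 7 → te:.ko.bru:.peb.ri.pe:.ˈkos.gif.nu:.

7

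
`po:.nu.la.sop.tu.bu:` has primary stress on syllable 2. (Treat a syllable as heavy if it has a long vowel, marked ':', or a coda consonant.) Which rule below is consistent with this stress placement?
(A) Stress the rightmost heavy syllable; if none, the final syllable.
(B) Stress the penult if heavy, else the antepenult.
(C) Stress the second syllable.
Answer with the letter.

C

Rule A → syllable 6 (observed: 2).
Rule B → syllable 4 (observed: 2).
Rule C → syllable 2 ✓.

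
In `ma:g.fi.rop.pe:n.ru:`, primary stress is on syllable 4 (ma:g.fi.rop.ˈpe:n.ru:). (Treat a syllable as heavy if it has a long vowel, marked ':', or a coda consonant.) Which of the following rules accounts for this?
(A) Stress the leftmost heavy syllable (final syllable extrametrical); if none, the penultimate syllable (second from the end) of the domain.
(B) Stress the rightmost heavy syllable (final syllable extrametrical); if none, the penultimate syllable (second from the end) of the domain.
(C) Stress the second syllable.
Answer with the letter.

Rule A → syllable 1 (observed: 4).
Rule B → syllable 4 ✓.
Rule C → syllable 2 (observed: 4).

B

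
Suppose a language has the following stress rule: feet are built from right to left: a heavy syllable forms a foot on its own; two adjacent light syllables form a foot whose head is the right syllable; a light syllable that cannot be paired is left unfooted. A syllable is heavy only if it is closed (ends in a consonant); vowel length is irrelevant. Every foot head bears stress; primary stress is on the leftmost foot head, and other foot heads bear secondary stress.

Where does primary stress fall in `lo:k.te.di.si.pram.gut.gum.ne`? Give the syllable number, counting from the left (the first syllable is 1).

1

Weights: 1 lo:k H, 2 te L, 3 di L, 4 si L, 5 pram H, 6 gut H, 7 gum H, 8 ne L.
Parse right to left (heavy = foot alone; LL = one foot; stranded L unfooted): (ˈlo:k) te (di.ˈsi) (ˈpram) (ˈgut) (ˈgum) ne.
Foot heads: 1, 4, 5, 6, 7.
Primary stress on the leftmost head = syllable 1.
Primary stress: syllable 1 → ˈlo:k.te.di.si.pram.gut.gum.ne.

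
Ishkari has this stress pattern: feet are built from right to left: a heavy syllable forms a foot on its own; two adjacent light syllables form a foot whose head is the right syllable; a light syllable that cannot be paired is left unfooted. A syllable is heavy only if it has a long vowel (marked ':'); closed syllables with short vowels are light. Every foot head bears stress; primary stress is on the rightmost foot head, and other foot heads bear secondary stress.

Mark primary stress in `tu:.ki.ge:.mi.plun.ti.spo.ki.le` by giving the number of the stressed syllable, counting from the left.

9

Weights: 1 tu: H, 2 ki L, 3 ge: H, 4 mi L, 5 plun L, 6 ti L, 7 spo L, 8 ki L, 9 le L.
Parse right to left (heavy = foot alone; LL = one foot; stranded L unfooted): (ˈtu:) ki (ˈge:) (mi.ˈplun) (ti.ˈspo) (ki.ˈle).
Foot heads: 1, 3, 5, 7, 9.
Primary stress on the rightmost head = syllable 9.
Primary stress: syllable 9 → tu:.ki.ge:.mi.plun.ti.spo.ki.ˈle.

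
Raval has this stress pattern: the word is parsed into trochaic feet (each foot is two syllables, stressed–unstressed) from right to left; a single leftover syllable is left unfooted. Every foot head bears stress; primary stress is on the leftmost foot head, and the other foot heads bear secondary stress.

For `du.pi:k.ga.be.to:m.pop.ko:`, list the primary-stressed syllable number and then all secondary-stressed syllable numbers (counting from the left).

Parse right to left into trochaic (ˈσσ) feet: du (ˈpi:k.ga) (ˈbe.to:m) (ˈpop.ko:). Syllable 1 is left unfooted.
Foot heads (stressed positions): 2, 4, 6.
End Rule Leftmost: primary stress on the leftmost head = syllable 2.
Secondary stress on 4, 6: du.ˈpi:k.ga.ˌbe.to:m.ˌpop.ko:.

primary 2, secondary 4, 6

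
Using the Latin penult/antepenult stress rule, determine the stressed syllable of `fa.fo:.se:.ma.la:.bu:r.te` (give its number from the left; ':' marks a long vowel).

6

Classical Latin: stress the penult if heavy (long vowel or closed), else the antepenult.
Weights: 5 la: H, 6 bu:r H, 7 te L.
The penult (syllable 6, bu:r) is heavy, so it takes stress.
Stress on syllable 6: fa.fo:.se:.ma.la:.ˈbu:r.te.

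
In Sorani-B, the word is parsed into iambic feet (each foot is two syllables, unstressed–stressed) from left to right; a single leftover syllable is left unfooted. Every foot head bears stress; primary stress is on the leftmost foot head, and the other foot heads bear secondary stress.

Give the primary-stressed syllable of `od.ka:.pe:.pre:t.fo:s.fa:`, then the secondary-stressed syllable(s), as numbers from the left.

Parse left to right into iambic (σˈσ) feet: (od.ˈka:) (pe:.ˈpre:t) (fo:s.ˈfa:).
Foot heads (stressed positions): 2, 4, 6.
End Rule Leftmost: primary stress on the leftmost head = syllable 2.
Secondary stress on 4, 6: od.ˈka:.pe:.ˌpre:t.fo:s.ˌfa:.

primary 2, secondary 4, 6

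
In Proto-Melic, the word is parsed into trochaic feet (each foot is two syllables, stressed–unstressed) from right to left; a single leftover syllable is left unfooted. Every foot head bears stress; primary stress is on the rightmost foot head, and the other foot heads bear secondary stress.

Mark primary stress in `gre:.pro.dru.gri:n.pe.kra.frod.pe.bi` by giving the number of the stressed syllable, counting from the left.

Parse right to left into trochaic (ˈσσ) feet: gre: (ˈpro.dru) (ˈgri:n.pe) (ˈkra.frod) (ˈpe.bi). Syllable 1 is left unfooted.
Foot heads (stressed positions): 2, 4, 6, 8.
End Rule Rightmost: primary stress on the rightmost head = syllable 8.
Primary stress: syllable 8 → gre:.pro.dru.gri:n.pe.kra.frod.ˈpe.bi.

8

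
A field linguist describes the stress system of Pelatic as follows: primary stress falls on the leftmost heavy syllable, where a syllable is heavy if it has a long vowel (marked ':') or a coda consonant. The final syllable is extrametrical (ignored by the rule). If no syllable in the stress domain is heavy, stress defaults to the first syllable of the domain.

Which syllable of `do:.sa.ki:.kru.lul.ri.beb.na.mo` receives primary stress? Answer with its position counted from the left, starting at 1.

1

The final syllable (9, mo) is extrametrical; the stress domain is syllables 1–8.
Weights: 1 do: H, 2 sa L, 3 ki: H, 4 kru L, 5 lul H, 6 ri L, 7 beb H, 8 na L.
Heavy syllables in the domain: 1, 3, 5, 7. The leftmost is syllable 1 (do:).
Primary stress: syllable 1 → ˈdo:.sa.ki:.kru.lul.ri.beb.na.mo.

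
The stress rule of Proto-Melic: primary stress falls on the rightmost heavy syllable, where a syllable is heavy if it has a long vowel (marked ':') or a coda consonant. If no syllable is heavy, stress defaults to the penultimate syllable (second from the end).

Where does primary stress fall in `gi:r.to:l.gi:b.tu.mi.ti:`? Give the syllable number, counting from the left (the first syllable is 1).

Weights: 1 gi:r H, 2 to:l H, 3 gi:b H, 4 tu L, 5 mi L, 6 ti: H.
Heavy syllables in the domain: 1, 2, 3, 6. The rightmost is syllable 6 (ti:).
Primary stress: syllable 6 → gi:r.to:l.gi:b.tu.mi.ˈti:.

6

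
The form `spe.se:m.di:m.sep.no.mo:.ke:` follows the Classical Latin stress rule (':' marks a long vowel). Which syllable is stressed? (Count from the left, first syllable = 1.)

Classical Latin: stress the penult if heavy (long vowel or closed), else the antepenult.
Weights: 5 no L, 6 mo: H, 7 ke: H.
The penult (syllable 6, mo:) is heavy, so it takes stress.
Stress on syllable 6: spe.se:m.di:m.sep.no.ˈmo:.ke:.

6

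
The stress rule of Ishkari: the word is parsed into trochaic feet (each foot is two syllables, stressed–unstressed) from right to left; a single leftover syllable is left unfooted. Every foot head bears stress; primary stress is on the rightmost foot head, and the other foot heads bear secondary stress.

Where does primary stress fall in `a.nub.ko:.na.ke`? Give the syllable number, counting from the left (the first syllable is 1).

Parse right to left into trochaic (ˈσσ) feet: a (ˈnub.ko:) (ˈna.ke). Syllable 1 is left unfooted.
Foot heads (stressed positions): 2, 4.
End Rule Rightmost: primary stress on the rightmost head = syllable 4.
Primary stress: syllable 4 → a.nub.ko:.ˈna.ke.

4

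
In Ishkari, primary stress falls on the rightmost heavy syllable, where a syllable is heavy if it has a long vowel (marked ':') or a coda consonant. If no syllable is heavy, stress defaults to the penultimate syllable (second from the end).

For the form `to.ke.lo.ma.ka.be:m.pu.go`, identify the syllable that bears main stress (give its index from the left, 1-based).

Weights: 1 to L, 2 ke L, 3 lo L, 4 ma L, 5 ka L, 6 be:m H, 7 pu L, 8 go L.
Heavy syllables in the domain: 6. The rightmost is syllable 6 (be:m).
Primary stress: syllable 6 → to.ke.lo.ma.ka.ˈbe:m.pu.go.

6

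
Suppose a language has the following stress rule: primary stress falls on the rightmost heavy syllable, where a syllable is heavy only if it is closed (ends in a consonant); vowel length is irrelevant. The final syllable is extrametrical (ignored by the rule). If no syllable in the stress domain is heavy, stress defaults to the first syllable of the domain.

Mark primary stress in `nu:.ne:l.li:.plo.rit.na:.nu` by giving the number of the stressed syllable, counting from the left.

The final syllable (7, nu) is extrametrical; the stress domain is syllables 1–6.
Weights: 1 nu: L, 2 ne:l H, 3 li: L, 4 plo L, 5 rit H, 6 na: L.
Heavy syllables in the domain: 2, 5. The rightmost is syllable 5 (rit).
Primary stress: syllable 5 → nu:.ne:l.li:.plo.ˈrit.na:.nu.

5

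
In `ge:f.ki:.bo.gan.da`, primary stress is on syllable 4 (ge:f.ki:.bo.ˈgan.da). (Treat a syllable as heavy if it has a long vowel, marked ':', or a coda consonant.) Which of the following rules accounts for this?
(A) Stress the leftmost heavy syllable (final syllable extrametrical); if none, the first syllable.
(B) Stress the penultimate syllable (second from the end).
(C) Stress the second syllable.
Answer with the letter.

Rule A → syllable 1 (observed: 4).
Rule B → syllable 4 ✓.
Rule C → syllable 2 (observed: 4).

B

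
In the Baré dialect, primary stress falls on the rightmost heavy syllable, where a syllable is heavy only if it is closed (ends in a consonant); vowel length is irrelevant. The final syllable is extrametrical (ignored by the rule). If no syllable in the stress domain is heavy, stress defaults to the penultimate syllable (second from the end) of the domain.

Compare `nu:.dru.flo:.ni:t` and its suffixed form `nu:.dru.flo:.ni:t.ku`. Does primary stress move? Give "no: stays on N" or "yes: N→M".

yes: 2→4

Base `nu:.dru.flo:.ni:t` (4 syllables):
  The final syllable (4, ni:t) is extrametrical; the stress domain is syllables 1–3.
  Weights: 1 nu: L, 2 dru L, 3 flo: L.
  No heavy syllable in the domain; default to the penultimate syllable (second from the end) of the domain = syllable 2.
  → primary stress on syllable 2.
Suffixed `nu:.dru.flo:.ni:t.ku` (5 syllables):
  The final syllable (5, ku) is extrametrical; the stress domain is syllables 1–4.
  Weights: 1 nu: L, 2 dru L, 3 flo: L, 4 ni:t H.
  Heavy syllables in the domain: 4. The rightmost is syllable 4 (ni:t).
  → primary stress on syllable 4.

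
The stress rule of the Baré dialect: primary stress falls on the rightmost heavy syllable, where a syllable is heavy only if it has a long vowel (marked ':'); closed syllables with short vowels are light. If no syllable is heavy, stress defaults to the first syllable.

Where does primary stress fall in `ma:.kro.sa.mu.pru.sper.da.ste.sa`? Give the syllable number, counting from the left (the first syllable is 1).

1

Weights: 1 ma: H, 2 kro L, 3 sa L, 4 mu L, 5 pru L, 6 sper L, 7 da L, 8 ste L, 9 sa L.
Heavy syllables in the domain: 1. The rightmost is syllable 1 (ma:).
Primary stress: syllable 1 → ˈma:.kro.sa.mu.pru.sper.da.ste.sa.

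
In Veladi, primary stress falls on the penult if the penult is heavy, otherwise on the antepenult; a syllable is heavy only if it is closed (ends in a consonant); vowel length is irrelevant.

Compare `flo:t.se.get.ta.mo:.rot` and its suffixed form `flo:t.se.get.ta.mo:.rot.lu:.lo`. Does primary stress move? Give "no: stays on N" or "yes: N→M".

yes: 4→6

Base `flo:t.se.get.ta.mo:.rot` (6 syllables):
  Weights: 4 ta L, 5 mo: L, 6 rot H.
  The penult (syllable 5, mo:) is light, so stress falls on the antepenult (syllable 4, ta).
  → primary stress on syllable 4.
Suffixed `flo:t.se.get.ta.mo:.rot.lu:.lo` (8 syllables):
  Weights: 6 rot H, 7 lu: L, 8 lo L.
  The penult (syllable 7, lu:) is light, so stress falls on the antepenult (syllable 6, rot).
  → primary stress on syllable 6.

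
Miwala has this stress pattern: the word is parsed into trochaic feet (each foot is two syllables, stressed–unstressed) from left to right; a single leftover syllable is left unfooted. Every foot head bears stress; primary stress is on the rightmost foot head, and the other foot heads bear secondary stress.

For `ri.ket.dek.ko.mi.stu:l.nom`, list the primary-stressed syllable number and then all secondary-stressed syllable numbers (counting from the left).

Parse left to right into trochaic (ˈσσ) feet: (ˈri.ket) (ˈdek.ko) (ˈmi.stu:l) nom. Syllable 7 is left unfooted.
Foot heads (stressed positions): 1, 3, 5.
End Rule Rightmost: primary stress on the rightmost head = syllable 5.
Secondary stress on 1, 3: ˌri.ket.ˌdek.ko.ˈmi.stu:l.nom.

primary 5, secondary 1, 3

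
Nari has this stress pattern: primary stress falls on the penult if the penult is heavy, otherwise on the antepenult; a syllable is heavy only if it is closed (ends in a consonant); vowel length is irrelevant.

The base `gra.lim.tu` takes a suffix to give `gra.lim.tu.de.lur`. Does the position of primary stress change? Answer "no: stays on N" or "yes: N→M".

Base `gra.lim.tu` (3 syllables):
  Weights: 1 gra L, 2 lim H, 3 tu L.
  The penult (syllable 2, lim) is heavy, so it takes stress.
  → primary stress on syllable 2.
Suffixed `gra.lim.tu.de.lur` (5 syllables):
  Weights: 3 tu L, 4 de L, 5 lur H.
  The penult (syllable 4, de) is light, so stress falls on the antepenult (syllable 3, tu).
  → primary stress on syllable 3.

yes: 2→3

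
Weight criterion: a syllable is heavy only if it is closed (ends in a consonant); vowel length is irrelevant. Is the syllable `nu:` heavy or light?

light

`nu:`: long vowel, open (no coda). Open (no coda) → light.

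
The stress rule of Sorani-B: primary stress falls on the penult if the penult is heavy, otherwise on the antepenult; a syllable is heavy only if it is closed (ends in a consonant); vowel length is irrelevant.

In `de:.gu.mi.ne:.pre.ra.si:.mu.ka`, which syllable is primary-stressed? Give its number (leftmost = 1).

7

Weights: 7 si: L, 8 mu L, 9 ka L.
The penult (syllable 8, mu) is light, so stress falls on the antepenult (syllable 7, si:).
Primary stress: syllable 7 → de:.gu.mi.ne:.pre.ra.ˈsi:.mu.ka.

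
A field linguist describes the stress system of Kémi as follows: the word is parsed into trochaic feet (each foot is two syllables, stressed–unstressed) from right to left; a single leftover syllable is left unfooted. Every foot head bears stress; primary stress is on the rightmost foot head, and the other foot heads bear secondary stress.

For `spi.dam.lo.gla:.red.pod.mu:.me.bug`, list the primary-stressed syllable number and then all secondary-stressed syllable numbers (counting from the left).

primary 8, secondary 2, 4, 6

Parse right to left into trochaic (ˈσσ) feet: spi (ˈdam.lo) (ˈgla:.red) (ˈpod.mu:) (ˈme.bug). Syllable 1 is left unfooted.
Foot heads (stressed positions): 2, 4, 6, 8.
End Rule Rightmost: primary stress on the rightmost head = syllable 8.
Secondary stress on 2, 4, 6: spi.ˌdam.lo.ˌgla:.red.ˌpod.mu:.ˈme.bug.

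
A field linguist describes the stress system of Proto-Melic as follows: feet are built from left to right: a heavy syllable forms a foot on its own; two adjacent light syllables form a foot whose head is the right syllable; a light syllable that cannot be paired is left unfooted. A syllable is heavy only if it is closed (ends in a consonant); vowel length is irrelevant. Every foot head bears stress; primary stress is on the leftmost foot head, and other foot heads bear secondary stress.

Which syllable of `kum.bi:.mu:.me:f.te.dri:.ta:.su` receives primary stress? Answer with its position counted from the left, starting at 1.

1

Weights: 1 kum H, 2 bi: L, 3 mu: L, 4 me:f H, 5 te L, 6 dri: L, 7 ta: L, 8 su L.
Parse left to right (heavy = foot alone; LL = one foot; stranded L unfooted): (ˈkum) (bi:.ˈmu:) (ˈme:f) (te.ˈdri:) (ta:.ˈsu).
Foot heads: 1, 3, 4, 6, 8.
Primary stress on the leftmost head = syllable 1.
Primary stress: syllable 1 → ˈkum.bi:.mu:.me:f.te.dri:.ta:.su.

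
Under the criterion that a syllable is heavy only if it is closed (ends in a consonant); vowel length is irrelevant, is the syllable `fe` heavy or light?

`fe`: short vowel, open (no coda). Open (no coda) → light.

light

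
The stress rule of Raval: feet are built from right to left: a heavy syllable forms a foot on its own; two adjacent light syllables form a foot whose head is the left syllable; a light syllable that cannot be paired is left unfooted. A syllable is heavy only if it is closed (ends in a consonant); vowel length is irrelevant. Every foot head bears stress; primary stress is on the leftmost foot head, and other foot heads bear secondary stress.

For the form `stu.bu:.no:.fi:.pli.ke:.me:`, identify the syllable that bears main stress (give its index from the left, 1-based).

2

Weights: 1 stu L, 2 bu: L, 3 no: L, 4 fi: L, 5 pli L, 6 ke: L, 7 me: L.
Parse right to left (heavy = foot alone; LL = one foot; stranded L unfooted): stu (ˈbu:.no:) (ˈfi:.pli) (ˈke:.me:).
Foot heads: 2, 4, 6.
Primary stress on the leftmost head = syllable 2.
Primary stress: syllable 2 → stu.ˈbu:.no:.fi:.pli.ke:.me:.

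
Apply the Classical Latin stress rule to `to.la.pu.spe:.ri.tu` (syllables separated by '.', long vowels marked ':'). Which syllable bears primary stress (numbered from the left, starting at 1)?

4

Classical Latin: stress the penult if heavy (long vowel or closed), else the antepenult.
Weights: 4 spe: H, 5 ri L, 6 tu L.
The penult (syllable 5, ri) is light, so stress falls on the antepenult (syllable 4, spe:).
Stress on syllable 4: to.la.pu.ˈspe:.ri.tu.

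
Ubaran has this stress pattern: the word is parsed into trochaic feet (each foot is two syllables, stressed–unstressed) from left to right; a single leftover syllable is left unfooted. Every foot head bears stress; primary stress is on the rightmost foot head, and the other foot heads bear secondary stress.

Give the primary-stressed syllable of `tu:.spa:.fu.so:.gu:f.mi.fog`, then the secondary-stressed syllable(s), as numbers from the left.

Parse left to right into trochaic (ˈσσ) feet: (ˈtu:.spa:) (ˈfu.so:) (ˈgu:f.mi) fog. Syllable 7 is left unfooted.
Foot heads (stressed positions): 1, 3, 5.
End Rule Rightmost: primary stress on the rightmost head = syllable 5.
Secondary stress on 1, 3: ˌtu:.spa:.ˌfu.so:.ˈgu:f.mi.fog.

primary 5, secondary 1, 3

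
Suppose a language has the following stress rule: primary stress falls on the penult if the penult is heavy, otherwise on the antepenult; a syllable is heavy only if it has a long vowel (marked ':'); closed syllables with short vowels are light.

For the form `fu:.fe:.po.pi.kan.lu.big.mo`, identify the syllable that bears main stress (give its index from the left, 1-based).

Weights: 6 lu L, 7 big L, 8 mo L.
The penult (syllable 7, big) is light, so stress falls on the antepenult (syllable 6, lu).
Primary stress: syllable 6 → fu:.fe:.po.pi.kan.ˈlu.big.mo.

6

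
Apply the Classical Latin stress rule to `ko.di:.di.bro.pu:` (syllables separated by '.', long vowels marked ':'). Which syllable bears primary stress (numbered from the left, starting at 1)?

3

Classical Latin: stress the penult if heavy (long vowel or closed), else the antepenult.
Weights: 3 di L, 4 bro L, 5 pu: H.
The penult (syllable 4, bro) is light, so stress falls on the antepenult (syllable 3, di).
Stress on syllable 3: ko.di:.ˈdi.bro.pu:.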